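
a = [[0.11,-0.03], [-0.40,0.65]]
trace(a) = 0.76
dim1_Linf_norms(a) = [0.11, 0.65]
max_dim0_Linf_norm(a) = 0.65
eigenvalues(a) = [0.09, 0.67]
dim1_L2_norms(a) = [0.11, 0.76]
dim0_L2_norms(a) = [0.41, 0.65]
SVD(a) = [[-0.11, 0.99], [0.99, 0.11]] @ diag([0.7677854062885296, 0.07749561207163683]) @ [[-0.53, 0.85], [0.85, 0.53]]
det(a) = 0.06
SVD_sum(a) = [[0.04, -0.07], [-0.41, 0.65]] + [[0.07, 0.04], [0.01, 0.0]]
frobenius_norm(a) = 0.77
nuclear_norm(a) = 0.85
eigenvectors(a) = [[-0.81, 0.05], [-0.58, -1.0]]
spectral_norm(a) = 0.77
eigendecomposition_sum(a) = [[0.09, 0.0], [0.06, 0.00]] + [[0.02,-0.03], [-0.46,0.65]]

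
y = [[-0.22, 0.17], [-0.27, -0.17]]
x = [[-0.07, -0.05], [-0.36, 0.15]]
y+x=[[-0.29, 0.12],[-0.63, -0.02]]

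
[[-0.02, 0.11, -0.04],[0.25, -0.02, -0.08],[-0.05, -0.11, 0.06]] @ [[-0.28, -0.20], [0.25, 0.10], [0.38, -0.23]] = [[0.02, 0.02], [-0.11, -0.03], [0.01, -0.01]]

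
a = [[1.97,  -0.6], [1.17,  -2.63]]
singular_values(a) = [3.26, 1.37]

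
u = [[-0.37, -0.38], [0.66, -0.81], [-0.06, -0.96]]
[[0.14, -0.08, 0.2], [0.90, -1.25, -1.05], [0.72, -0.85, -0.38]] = u@[[0.41, -0.75, -1.02], [-0.78, 0.93, 0.46]]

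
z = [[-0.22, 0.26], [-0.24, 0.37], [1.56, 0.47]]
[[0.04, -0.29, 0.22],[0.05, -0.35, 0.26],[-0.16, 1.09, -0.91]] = z @ [[-0.12, 0.82, -0.67], [0.06, -0.41, 0.28]]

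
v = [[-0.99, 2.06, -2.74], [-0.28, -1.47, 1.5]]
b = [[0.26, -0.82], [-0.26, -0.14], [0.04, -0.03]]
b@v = [[-0.03,  1.74,  -1.94], [0.3,  -0.33,  0.5], [-0.03,  0.13,  -0.15]]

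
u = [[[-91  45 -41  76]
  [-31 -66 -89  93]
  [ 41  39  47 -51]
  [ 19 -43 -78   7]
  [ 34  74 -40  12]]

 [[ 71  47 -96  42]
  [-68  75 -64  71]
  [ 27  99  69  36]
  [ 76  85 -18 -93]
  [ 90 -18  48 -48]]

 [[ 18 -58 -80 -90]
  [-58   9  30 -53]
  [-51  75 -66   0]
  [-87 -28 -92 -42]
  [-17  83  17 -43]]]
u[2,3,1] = -28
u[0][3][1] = -43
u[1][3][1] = 85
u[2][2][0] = -51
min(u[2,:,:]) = -92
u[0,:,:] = [[-91, 45, -41, 76], [-31, -66, -89, 93], [41, 39, 47, -51], [19, -43, -78, 7], [34, 74, -40, 12]]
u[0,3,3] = 7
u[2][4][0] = -17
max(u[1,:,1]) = 99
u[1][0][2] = -96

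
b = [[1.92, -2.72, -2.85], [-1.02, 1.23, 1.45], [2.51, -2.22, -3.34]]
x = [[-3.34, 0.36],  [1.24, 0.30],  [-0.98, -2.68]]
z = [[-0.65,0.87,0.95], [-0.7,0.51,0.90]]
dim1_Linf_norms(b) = [2.85, 1.45, 3.34]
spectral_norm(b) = 6.77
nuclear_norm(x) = 6.39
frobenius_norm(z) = 1.91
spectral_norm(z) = 1.90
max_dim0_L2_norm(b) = 4.62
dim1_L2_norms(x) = [3.36, 1.28, 2.85]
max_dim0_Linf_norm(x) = 3.34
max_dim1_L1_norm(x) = 3.7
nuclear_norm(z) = 2.11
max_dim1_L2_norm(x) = 3.36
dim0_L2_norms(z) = [0.96, 1.01, 1.31]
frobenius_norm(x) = 4.59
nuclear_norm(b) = 7.38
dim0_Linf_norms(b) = [2.51, 2.72, 3.34]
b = x @ z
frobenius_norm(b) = 6.80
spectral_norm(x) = 3.76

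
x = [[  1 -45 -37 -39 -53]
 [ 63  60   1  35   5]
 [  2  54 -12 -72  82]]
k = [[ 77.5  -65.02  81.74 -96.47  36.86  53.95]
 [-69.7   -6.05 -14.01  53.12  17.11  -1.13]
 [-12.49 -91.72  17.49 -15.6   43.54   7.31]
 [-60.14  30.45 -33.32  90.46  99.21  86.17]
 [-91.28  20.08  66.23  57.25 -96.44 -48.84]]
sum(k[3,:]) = 212.82999999999998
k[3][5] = 86.17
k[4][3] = 57.25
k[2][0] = -12.49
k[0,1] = -65.02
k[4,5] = -48.84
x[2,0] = 2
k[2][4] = 43.54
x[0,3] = -39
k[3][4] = 99.21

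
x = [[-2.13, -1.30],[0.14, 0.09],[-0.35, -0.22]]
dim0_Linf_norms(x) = [2.13, 1.3]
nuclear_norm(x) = 2.54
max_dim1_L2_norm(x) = 2.5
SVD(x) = [[-0.98, -0.17], [0.07, -0.58], [-0.16, 0.80]] @ diag([2.534848416556663, 0.006595838095290516]) @ [[0.85, 0.52], [0.52, -0.85]]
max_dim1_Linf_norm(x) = 2.13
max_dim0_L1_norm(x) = 2.62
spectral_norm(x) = 2.53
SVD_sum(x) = [[-2.13,  -1.30], [0.14,  0.09], [-0.35,  -0.22]] + [[-0.00, 0.0], [-0.0, 0.00], [0.00, -0.0]]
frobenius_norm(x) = 2.53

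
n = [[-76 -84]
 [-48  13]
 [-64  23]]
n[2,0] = -64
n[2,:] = [-64, 23]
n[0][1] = -84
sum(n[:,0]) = -188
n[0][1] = -84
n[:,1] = [-84, 13, 23]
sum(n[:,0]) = -188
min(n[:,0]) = -76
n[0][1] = -84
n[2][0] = -64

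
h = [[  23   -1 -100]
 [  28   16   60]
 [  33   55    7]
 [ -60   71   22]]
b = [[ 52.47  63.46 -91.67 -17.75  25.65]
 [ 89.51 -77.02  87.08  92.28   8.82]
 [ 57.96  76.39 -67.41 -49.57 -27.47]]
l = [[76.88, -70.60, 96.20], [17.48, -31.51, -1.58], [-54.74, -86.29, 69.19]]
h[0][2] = -100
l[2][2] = 69.19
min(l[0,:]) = -70.6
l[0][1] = -70.6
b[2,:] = [57.96, 76.39, -67.41, -49.57, -27.47]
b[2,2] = -67.41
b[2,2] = -67.41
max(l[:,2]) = 96.2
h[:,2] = [-100, 60, 7, 22]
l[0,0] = 76.88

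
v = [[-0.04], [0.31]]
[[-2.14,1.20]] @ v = [[0.46]]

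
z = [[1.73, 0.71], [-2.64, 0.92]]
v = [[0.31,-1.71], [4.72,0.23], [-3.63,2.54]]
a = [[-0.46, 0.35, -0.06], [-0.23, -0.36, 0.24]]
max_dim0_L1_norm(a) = 0.71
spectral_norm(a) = 0.59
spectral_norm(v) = 6.18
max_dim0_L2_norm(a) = 0.51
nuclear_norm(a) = 1.07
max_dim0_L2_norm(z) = 3.16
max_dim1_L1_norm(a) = 0.87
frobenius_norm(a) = 0.76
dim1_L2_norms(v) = [1.74, 4.73, 4.43]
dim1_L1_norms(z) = [2.44, 3.56]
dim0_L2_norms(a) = [0.51, 0.5, 0.25]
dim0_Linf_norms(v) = [4.72, 2.54]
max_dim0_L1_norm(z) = 4.37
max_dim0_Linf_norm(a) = 0.46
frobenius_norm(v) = 6.71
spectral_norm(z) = 3.18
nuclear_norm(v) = 8.79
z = a @ v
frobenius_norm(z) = 3.36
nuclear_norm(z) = 4.27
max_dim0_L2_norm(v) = 5.96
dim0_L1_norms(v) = [8.66, 4.48]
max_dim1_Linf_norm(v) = 4.72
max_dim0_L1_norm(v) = 8.66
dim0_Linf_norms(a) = [0.46, 0.36, 0.24]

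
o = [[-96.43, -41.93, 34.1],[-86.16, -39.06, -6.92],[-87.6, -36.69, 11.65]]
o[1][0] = -86.16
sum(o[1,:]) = -132.14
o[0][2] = 34.1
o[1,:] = [-86.16, -39.06, -6.92]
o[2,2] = 11.65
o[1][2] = -6.92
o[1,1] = -39.06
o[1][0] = -86.16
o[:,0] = [-96.43, -86.16, -87.6]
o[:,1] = [-41.93, -39.06, -36.69]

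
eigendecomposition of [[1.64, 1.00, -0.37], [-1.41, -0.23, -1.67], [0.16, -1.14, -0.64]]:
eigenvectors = [[(-0.68+0j), -0.68-0.00j, (-0.12+0j)],[0.26-0.58j, (0.26+0.58j), (0.68+0j)],[-0.01+0.36j, -0.01-0.36j, 0.72+0.00j]]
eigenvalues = [(1.26+1.04j), (1.26-1.04j), (-1.74+0j)]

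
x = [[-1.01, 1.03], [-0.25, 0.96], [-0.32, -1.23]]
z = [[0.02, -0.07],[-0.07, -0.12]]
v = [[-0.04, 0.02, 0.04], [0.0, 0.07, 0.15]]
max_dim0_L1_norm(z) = 0.19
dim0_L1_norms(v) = [0.04, 0.09, 0.19]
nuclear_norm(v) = 0.21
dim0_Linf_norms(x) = [1.01, 1.23]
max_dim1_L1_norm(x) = 2.04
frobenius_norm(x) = 2.16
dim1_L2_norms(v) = [0.06, 0.17]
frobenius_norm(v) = 0.18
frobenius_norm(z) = 0.16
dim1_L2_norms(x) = [1.44, 0.99, 1.27]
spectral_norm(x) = 1.95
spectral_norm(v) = 0.17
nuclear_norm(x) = 2.89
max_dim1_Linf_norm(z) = 0.12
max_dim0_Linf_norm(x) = 1.23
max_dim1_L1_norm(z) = 0.19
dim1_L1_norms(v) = [0.1, 0.22]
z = v @ x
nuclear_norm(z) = 0.20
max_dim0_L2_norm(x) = 1.87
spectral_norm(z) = 0.15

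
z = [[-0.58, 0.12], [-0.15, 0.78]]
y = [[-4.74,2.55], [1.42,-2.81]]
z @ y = [[2.92, -1.82], [1.82, -2.57]]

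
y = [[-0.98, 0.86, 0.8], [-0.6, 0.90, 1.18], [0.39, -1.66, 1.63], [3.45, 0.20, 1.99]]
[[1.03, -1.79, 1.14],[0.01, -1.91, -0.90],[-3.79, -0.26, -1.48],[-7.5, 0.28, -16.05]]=y @ [[-1.48, 0.62, -3.69], [0.69, -0.56, -1.47], [-1.27, -0.88, -1.52]]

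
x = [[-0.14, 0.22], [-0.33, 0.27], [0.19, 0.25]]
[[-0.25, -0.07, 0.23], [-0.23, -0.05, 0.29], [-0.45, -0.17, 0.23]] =x @ [[-0.49,  -0.26,  -0.09],[-1.44,  -0.49,  0.98]]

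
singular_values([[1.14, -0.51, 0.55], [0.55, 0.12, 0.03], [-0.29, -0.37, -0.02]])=[1.44, 0.56, 0.1]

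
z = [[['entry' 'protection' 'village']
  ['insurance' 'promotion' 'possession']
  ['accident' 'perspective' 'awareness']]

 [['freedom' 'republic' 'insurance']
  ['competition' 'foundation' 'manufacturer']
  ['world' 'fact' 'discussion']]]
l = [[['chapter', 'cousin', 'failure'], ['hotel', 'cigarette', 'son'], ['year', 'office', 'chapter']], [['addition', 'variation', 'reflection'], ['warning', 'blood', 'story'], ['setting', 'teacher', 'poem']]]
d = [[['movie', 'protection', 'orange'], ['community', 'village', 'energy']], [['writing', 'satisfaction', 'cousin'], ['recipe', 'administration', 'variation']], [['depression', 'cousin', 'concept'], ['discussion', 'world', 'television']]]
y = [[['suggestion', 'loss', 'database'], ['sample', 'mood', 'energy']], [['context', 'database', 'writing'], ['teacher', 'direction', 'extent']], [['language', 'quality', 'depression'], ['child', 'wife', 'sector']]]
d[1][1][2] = 'variation'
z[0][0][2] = 'village'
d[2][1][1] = 'world'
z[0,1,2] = 'possession'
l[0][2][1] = 'office'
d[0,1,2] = 'energy'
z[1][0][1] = 'republic'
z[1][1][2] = 'manufacturer'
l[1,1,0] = 'warning'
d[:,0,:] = [['movie', 'protection', 'orange'], ['writing', 'satisfaction', 'cousin'], ['depression', 'cousin', 'concept']]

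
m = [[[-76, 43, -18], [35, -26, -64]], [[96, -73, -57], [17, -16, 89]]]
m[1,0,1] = -73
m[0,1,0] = 35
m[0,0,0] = -76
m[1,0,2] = -57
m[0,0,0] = -76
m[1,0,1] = -73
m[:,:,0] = [[-76, 35], [96, 17]]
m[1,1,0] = 17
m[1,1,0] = 17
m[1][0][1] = -73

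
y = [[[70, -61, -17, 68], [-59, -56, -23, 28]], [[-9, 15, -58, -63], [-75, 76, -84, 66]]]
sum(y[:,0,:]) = -55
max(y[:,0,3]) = 68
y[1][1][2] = -84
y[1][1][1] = 76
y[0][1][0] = -59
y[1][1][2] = -84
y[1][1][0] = -75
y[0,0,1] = -61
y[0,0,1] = -61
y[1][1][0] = -75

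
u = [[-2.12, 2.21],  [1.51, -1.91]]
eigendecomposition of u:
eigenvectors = [[-0.79,-0.75], [0.62,-0.66]]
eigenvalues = [-3.84, -0.19]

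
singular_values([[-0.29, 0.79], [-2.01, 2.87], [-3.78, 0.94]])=[4.96, 1.89]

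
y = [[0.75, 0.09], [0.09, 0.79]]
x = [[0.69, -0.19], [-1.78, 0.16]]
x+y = [[1.44, -0.1], [-1.69, 0.95]]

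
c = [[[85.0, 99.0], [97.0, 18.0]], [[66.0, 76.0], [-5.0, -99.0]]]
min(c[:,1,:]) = -99.0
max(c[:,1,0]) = 97.0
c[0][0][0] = 85.0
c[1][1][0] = -5.0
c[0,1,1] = 18.0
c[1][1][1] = -99.0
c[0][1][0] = 97.0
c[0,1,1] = 18.0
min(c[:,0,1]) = 76.0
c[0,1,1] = 18.0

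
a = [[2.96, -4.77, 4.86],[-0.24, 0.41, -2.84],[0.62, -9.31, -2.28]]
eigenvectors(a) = [[0.92, -0.98, -0.28],[-0.21, -0.12, 0.37],[0.32, 0.14, 0.89]]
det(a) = -60.40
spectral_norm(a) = 10.67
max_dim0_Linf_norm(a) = 9.31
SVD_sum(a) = [[1.10, -5.48, 0.42], [-0.13, 0.64, -0.05], [1.78, -8.85, 0.67]] + [[1.54,0.66,4.56], [-0.85,-0.36,-2.52], [-1.02,-0.43,-3.01]] + [[0.32, 0.05, -0.12], [0.74, 0.13, -0.27], [-0.14, -0.02, 0.05]]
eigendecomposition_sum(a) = [[1.89, -9.8, 4.62], [-0.43, 2.24, -1.06], [0.65, -3.37, 1.59]] + [[1.11, 3.32, -1.02], [0.14, 0.42, -0.13], [-0.16, -0.47, 0.14]] + [[-0.04,  1.71,  1.25], [0.05,  -2.25,  -1.65], [0.13,  -5.47,  -4.01]]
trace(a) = 1.09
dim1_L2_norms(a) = [7.43, 2.88, 9.61]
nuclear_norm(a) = 17.96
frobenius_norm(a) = 12.48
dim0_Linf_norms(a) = [2.96, 9.31, 4.86]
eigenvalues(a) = [5.72, 1.67, -6.31]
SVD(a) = [[0.53, -0.76, -0.39],[-0.06, 0.42, -0.91],[0.85, 0.50, 0.17]] @ diag([10.670140224392142, 6.407177154770346, 0.8834526015569998]) @ [[0.2,-0.98,0.07],  [-0.32,-0.14,-0.94],  [-0.93,-0.16,0.34]]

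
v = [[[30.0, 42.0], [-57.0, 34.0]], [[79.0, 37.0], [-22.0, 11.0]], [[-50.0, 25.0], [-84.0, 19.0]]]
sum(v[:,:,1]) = 168.0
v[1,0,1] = 37.0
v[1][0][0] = 79.0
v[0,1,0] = -57.0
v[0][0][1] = 42.0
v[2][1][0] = -84.0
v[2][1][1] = 19.0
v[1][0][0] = 79.0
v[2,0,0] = -50.0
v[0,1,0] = -57.0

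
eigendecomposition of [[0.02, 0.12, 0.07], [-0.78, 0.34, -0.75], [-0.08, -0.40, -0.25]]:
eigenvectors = [[0.13, 0.73, -0.24], [0.89, 0.26, 0.52], [-0.44, -0.64, 0.82]]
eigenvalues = [0.59, 0.0, -0.48]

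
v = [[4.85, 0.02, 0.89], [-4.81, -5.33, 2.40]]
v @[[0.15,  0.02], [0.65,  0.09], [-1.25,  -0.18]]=[[-0.37, -0.06], [-7.19, -1.01]]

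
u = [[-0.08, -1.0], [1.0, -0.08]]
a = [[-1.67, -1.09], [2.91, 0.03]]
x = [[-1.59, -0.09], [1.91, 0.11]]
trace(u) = -0.16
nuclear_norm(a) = 4.32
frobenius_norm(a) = 3.53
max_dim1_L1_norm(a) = 2.94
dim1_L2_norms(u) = [1.0, 1.0]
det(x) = -0.00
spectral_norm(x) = 2.49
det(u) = 1.01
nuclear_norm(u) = 2.01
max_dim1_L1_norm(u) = 1.08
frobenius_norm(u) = 1.42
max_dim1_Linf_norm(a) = 2.91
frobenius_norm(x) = 2.49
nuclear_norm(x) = 2.49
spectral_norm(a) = 3.41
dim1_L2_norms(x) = [1.59, 1.91]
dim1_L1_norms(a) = [2.76, 2.94]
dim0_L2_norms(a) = [3.36, 1.09]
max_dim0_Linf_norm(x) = 1.91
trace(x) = -1.48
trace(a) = -1.64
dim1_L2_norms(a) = [1.99, 2.91]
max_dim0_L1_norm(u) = 1.08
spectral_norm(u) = 1.00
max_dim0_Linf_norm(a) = 2.91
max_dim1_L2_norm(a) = 2.91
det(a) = 3.12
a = u + x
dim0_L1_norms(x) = [3.5, 0.2]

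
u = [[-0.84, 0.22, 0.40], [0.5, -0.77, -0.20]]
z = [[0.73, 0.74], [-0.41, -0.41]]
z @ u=[[-0.24, -0.41, 0.14], [0.14, 0.23, -0.08]]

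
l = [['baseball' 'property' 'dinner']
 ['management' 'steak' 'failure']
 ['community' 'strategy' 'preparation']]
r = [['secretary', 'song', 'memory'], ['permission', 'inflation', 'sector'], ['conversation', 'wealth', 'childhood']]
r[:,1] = ['song', 'inflation', 'wealth']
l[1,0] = 'management'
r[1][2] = 'sector'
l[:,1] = ['property', 'steak', 'strategy']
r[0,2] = 'memory'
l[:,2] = ['dinner', 'failure', 'preparation']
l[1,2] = 'failure'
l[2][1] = 'strategy'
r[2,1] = 'wealth'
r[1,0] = 'permission'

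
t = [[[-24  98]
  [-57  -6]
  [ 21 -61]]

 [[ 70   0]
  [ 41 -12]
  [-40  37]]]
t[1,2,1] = 37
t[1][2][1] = 37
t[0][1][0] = -57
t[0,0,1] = 98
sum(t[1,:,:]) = 96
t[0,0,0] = -24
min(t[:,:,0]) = -57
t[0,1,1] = -6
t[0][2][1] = -61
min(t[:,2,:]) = -61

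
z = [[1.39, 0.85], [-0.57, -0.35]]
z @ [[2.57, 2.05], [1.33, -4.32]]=[[4.70,-0.82], [-1.93,0.34]]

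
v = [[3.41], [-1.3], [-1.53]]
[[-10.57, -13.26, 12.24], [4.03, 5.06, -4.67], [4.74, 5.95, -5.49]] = v@[[-3.10,-3.89,3.59]]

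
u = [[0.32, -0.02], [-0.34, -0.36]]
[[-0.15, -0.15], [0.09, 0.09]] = u@[[-0.46, -0.47], [0.19, 0.19]]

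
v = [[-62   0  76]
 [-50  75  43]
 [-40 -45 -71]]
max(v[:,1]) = 75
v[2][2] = -71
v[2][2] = -71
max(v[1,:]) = 75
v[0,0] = -62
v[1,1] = 75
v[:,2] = [76, 43, -71]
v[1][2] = 43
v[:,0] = [-62, -50, -40]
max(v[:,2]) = 76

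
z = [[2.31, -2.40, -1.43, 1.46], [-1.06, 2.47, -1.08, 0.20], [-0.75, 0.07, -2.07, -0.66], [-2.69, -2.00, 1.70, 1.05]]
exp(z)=[[15.09, -37.82, 4.96, 6.55], [-13.31, 28.65, -2.92, -3.37], [-0.92, 3.96, -0.72, -0.73], [-9.93, 13.28, 0.44, -4.23]]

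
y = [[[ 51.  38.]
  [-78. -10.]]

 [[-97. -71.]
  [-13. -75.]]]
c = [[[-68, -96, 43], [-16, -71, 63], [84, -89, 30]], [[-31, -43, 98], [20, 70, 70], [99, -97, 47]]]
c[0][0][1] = -96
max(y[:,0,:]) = 51.0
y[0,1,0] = -78.0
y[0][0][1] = 38.0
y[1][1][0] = -13.0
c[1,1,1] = 70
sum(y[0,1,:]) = -88.0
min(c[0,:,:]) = -96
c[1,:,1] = [-43, 70, -97]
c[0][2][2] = 30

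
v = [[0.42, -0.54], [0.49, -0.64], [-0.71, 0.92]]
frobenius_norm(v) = 1.57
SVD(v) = [[-0.44,0.70],[-0.51,-0.71],[0.74,-0.09]] @ diag([1.5710454976909487, 0.004005519317085087]) @ [[-0.61, 0.79], [0.79, 0.61]]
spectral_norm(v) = 1.57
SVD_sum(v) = [[0.42, -0.54],[0.49, -0.64],[-0.71, 0.92]] + [[0.0, 0.00], [-0.00, -0.00], [-0.0, -0.0]]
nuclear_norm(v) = 1.58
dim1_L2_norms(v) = [0.68, 0.81, 1.16]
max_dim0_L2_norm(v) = 1.24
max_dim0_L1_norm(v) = 2.1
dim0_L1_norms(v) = [1.62, 2.1]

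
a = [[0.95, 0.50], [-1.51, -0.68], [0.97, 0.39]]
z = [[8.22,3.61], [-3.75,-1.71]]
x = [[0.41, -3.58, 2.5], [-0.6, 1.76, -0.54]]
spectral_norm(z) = 9.88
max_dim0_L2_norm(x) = 3.99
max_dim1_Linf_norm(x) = 3.58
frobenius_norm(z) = 9.88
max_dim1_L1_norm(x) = 6.49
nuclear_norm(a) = 2.31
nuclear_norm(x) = 5.41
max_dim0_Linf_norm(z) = 8.22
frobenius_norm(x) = 4.79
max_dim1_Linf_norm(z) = 8.22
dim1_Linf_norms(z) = [8.22, 3.75]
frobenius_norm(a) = 2.23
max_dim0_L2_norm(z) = 9.03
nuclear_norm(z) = 9.93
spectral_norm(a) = 2.23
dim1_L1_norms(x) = [6.49, 2.9]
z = x @ a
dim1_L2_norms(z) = [8.98, 4.12]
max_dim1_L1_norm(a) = 2.19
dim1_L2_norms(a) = [1.07, 1.66, 1.05]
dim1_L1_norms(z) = [11.83, 5.46]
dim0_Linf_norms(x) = [0.6, 3.58, 2.5]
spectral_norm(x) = 4.75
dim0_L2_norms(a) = [2.03, 0.93]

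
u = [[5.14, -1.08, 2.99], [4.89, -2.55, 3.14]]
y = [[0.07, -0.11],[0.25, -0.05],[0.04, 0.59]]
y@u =[[-0.18, 0.20, -0.14], [1.04, -0.14, 0.59], [3.09, -1.55, 1.97]]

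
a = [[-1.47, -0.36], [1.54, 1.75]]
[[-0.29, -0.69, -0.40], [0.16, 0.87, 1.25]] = a @ [[0.22, 0.44, 0.12], [-0.1, 0.11, 0.61]]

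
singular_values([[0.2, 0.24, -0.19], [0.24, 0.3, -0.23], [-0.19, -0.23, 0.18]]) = [0.67, 0.01, 0.0]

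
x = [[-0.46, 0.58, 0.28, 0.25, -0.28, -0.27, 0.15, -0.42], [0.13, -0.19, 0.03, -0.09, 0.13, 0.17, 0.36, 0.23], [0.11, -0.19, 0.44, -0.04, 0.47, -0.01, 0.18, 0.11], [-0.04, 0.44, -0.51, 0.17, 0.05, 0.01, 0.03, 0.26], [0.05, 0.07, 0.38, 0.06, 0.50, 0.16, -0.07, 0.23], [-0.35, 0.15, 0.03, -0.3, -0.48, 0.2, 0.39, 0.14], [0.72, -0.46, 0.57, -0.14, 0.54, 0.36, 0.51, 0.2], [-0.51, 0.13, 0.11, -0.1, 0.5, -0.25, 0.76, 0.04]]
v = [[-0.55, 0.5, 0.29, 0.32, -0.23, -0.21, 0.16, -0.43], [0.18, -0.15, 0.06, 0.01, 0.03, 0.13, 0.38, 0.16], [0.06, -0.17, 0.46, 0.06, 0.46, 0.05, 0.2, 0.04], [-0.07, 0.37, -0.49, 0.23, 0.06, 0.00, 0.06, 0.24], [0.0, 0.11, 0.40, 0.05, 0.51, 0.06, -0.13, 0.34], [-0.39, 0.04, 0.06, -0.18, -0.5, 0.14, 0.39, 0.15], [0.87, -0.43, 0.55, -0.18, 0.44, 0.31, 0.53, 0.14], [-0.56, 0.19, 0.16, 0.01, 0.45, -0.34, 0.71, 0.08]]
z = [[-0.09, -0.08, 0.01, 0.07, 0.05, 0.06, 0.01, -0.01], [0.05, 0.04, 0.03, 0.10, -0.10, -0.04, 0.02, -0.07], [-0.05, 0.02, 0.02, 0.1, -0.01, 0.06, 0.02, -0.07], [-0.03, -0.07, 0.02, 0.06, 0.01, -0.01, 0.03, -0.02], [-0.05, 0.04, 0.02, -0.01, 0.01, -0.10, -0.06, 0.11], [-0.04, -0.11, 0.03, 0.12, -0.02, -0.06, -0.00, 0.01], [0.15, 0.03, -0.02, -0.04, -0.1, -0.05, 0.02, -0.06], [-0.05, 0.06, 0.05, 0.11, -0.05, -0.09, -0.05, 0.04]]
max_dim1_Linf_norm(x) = 0.76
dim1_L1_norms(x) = [2.69, 1.33, 1.55, 1.51, 1.52, 2.04, 3.5, 2.4]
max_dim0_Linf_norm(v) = 0.87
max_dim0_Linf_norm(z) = 0.15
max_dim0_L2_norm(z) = 0.24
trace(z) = 0.04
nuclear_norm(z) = 0.97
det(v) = -0.00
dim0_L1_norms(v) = [2.68, 1.96, 2.47, 1.04, 2.68, 1.24, 2.56, 1.58]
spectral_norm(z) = 0.29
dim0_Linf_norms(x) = [0.72, 0.58, 0.57, 0.3, 0.54, 0.36, 0.76, 0.42]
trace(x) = 1.21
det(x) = 0.00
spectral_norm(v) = 1.71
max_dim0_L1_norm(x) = 2.95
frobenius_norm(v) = 2.56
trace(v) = 1.25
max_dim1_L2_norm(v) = 1.37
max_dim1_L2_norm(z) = 0.2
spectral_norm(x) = 1.76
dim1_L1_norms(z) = [0.38, 0.45, 0.35, 0.25, 0.4, 0.39, 0.47, 0.5]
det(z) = 0.00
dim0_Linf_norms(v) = [0.87, 0.5, 0.55, 0.32, 0.51, 0.34, 0.71, 0.43]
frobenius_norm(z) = 0.48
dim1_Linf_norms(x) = [0.58, 0.36, 0.47, 0.51, 0.5, 0.48, 0.72, 0.76]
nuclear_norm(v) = 5.88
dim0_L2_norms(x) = [1.07, 0.93, 1.01, 0.47, 1.16, 0.6, 1.09, 0.65]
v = z + x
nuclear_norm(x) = 5.78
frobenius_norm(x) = 2.56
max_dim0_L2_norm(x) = 1.16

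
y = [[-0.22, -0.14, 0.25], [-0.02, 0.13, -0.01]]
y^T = [[-0.22, -0.02],[-0.14, 0.13],[0.25, -0.01]]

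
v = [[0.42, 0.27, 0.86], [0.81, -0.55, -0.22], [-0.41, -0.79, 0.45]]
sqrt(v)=[[0.78+0.15j, (0.15-0.32j), (0.47-0.13j)], [(0.44-0.33j), (0.25+0.73j), (-0.12+0.3j)], [(-0.23-0.14j), -0.43+0.31j, (0.79+0.13j)]]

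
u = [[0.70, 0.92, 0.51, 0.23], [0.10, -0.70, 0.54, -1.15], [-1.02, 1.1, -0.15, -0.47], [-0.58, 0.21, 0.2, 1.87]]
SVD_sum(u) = [[-0.07, 0.12, -0.01, 0.33], [0.27, -0.43, 0.04, -1.22], [-0.03, 0.05, -0.0, 0.13], [-0.39, 0.62, -0.06, 1.76]] + [[-0.11, 0.16, -0.02, -0.08], [0.1, -0.16, 0.02, 0.08], [-0.77, 1.19, -0.18, -0.60], [0.15, -0.23, 0.03, 0.11]] + [[0.93, 0.66, 0.40, -0.01], [-0.09, -0.06, -0.04, 0.00], [-0.18, -0.13, -0.08, 0.0], [-0.22, -0.15, -0.09, 0.0]] + [[-0.05, -0.01, 0.14, -0.0],[-0.19, -0.05, 0.51, -0.01],[-0.04, -0.01, 0.11, -0.00],[-0.12, -0.03, 0.32, -0.00]]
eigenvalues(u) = [(1.9+0j), (0.56+1j), (0.56-1j), (-1.29+0j)]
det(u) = -3.23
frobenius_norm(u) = 3.19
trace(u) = 1.72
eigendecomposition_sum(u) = [[0.25+0.00j,(0.05+0j),(0.02+0j),-0.55+0.00j], [0.37+0.00j,(0.08+0j),(0.03+0j),-0.81+0.00j], [0.24+0.00j,0.05+0.00j,(0.02+0j),(-0.52+0j)], [-0.71-0.00j,(-0.15+0j),(-0.06+0j),(1.55+0j)]] + [[0.24+0.42j, (0.36-0.15j), (0.28-0.19j), (0.37+0.01j)], [(-0.21+0.07j), 0.03+0.18j, 0.06+0.14j, -0.04+0.17j], [(-0.54+0.13j), 0.05+0.44j, 0.13+0.36j, (-0.12+0.4j)], [0.06+0.21j, 0.17-0.03j, (0.14-0.06j), (0.16+0.04j)]] + [[(0.24-0.42j), 0.36+0.15j, 0.28+0.19j, (0.37-0.01j)], [-0.21-0.07j, 0.03-0.18j, 0.06-0.14j, (-0.04-0.17j)], [-0.54-0.13j, (0.05-0.44j), 0.13-0.36j, (-0.12-0.4j)], [(0.06-0.21j), 0.17+0.03j, 0.14+0.06j, (0.16-0.04j)]] + [[(-0.03-0j),(0.15+0j),(-0.06+0j),(0.05+0j)], [0.16+0.00j,-0.85-0.00j,0.38-0.00j,-0.26-0.00j], [(-0.18-0j),(0.96+0j),(-0.42+0j),(0.3+0j)], [(-0-0j),(0.02+0j),(-0.01+0j),0.01+0.00j]]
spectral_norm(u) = 2.35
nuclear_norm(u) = 5.90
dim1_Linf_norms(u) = [0.92, 1.15, 1.1, 1.87]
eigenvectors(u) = [[(-0.29+0j), 0.17+0.58j, (0.17-0.58j), (-0.11+0j)], [-0.43+0.00j, -0.28+0.03j, -0.28-0.03j, (0.66+0j)], [-0.27+0.00j, (-0.69+0j), (-0.69-0j), -0.74+0.00j], [(0.81+0j), (0.02+0.27j), (0.02-0.27j), -0.02+0.00j]]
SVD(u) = [[0.15, -0.13, -0.95, 0.23], [-0.56, 0.13, 0.09, 0.81], [0.06, -0.97, 0.18, 0.17], [0.81, 0.18, 0.22, 0.51]] @ diag([2.3526749003614107, 1.6063164403547807, 1.2667534863689163, 0.6743173669924051]) @ [[-0.20, 0.33, -0.03, 0.92],[0.5, -0.77, 0.11, 0.39],[-0.77, -0.54, -0.33, 0.01],[-0.34, -0.09, 0.94, -0.01]]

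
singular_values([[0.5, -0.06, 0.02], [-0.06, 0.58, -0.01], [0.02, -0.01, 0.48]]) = [0.61, 0.49, 0.46]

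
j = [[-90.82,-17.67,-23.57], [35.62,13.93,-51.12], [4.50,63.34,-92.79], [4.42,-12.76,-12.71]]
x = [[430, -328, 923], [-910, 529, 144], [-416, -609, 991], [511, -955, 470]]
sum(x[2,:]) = -34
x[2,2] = 991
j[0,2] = -23.57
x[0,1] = -328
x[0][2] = 923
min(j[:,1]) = -17.67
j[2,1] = 63.34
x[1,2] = 144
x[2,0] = -416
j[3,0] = 4.42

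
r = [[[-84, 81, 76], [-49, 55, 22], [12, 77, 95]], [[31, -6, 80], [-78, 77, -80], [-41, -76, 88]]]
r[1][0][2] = 80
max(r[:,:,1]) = 81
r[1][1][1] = 77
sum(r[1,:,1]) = -5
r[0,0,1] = 81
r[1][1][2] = -80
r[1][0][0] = 31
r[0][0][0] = -84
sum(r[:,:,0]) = -209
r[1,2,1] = -76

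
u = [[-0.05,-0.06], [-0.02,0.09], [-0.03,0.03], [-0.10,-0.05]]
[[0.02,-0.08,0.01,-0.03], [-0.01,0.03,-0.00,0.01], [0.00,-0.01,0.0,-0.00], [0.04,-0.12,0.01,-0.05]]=u @[[-0.28, 0.88, -0.07, 0.36], [-0.18, 0.56, -0.04, 0.23]]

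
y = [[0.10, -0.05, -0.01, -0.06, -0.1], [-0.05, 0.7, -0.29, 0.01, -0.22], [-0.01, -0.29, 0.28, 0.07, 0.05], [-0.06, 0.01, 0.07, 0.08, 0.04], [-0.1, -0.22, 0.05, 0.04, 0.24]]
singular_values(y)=[0.92, 0.27, 0.2, 0.02, 0.0]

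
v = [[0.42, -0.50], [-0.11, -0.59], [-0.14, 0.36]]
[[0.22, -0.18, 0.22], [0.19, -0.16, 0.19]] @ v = [[0.08, 0.08], [0.07, 0.07]]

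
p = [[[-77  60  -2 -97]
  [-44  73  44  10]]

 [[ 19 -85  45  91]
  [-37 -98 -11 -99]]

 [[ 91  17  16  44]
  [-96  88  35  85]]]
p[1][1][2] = -11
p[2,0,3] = 44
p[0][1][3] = 10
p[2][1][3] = 85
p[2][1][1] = 88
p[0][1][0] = -44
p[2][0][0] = 91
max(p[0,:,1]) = 73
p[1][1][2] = -11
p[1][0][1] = -85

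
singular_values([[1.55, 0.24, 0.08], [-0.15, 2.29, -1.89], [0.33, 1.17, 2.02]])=[3.04, 2.34, 1.47]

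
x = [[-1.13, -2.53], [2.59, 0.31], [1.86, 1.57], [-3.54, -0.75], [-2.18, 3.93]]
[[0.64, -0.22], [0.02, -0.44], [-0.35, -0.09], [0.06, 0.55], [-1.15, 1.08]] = x @ [[0.04, -0.19], [-0.27, 0.17]]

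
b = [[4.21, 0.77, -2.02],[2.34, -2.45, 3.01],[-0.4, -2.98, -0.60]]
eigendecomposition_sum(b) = [[4.36-0.00j, 0.92+0.00j, (-1.12+0j)],[1.04-0.00j, (0.22+0j), -0.27+0.00j],[(-0.89+0j), (-0.19-0j), 0.23+0.00j]] + [[-0.07+0.15j, (-0.08-0.44j), -0.45+0.21j], [(0.65-0.05j), -1.33+1.17j, (1.64+1.1j)], [(0.25+0.53j), (-1.4-0.76j), -0.41+1.72j]] + [[-0.07-0.15j, -0.08+0.44j, -0.45-0.21j], [(0.65+0.05j), (-1.33-1.17j), 1.64-1.10j], [(0.25-0.53j), (-1.4+0.76j), (-0.41-1.72j)]]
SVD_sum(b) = [[4.06, -0.58, -0.08], [2.58, -0.37, -0.05], [0.04, -0.01, -0.0]] + [[0.21, 1.71, -1.53], [-0.34, -2.67, 2.38], [-0.17, -1.38, 1.23]] + [[-0.06, -0.36, -0.41], [0.1, 0.59, 0.68], [-0.26, -1.60, -1.83]]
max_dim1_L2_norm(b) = 4.73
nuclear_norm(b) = 12.17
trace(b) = 1.16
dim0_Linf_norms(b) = [4.21, 2.98, 3.01]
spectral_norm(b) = 4.85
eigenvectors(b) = [[(0.95+0j), (0.1-0.16j), (0.1+0.16j)], [0.23+0.00j, -0.73+0.00j, (-0.73-0j)], [(-0.2+0j), -0.23-0.62j, -0.23+0.62j]]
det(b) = 60.17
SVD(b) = [[-0.84, -0.49, -0.21], [-0.54, 0.77, 0.34], [-0.01, 0.4, -0.92]] @ diag([4.854867645200152, 4.656325426876644, 2.6617463565506685]) @ [[-0.99, 0.14, 0.02], [-0.09, -0.74, 0.66], [0.11, 0.65, 0.75]]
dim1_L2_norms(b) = [4.73, 4.53, 3.07]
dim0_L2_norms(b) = [4.83, 3.93, 3.67]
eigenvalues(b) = [(4.81+0j), (-1.82+3.03j), (-1.82-3.03j)]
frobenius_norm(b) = 7.23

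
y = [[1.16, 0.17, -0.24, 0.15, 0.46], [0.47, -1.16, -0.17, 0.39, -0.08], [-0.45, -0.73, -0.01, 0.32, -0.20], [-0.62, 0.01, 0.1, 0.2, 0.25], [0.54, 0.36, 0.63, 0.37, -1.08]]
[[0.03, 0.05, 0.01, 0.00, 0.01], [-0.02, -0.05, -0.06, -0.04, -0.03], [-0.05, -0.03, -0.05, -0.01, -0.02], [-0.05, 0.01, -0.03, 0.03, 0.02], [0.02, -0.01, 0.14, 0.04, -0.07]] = y @ [[0.04, 0.0, 0.04, -0.01, -0.01], [0.01, 0.07, 0.05, 0.04, 0.01], [-0.00, -0.06, 0.11, 0.07, 0.01], [-0.08, 0.07, -0.02, 0.06, -0.03], [-0.02, 0.02, -0.04, 0.03, 0.06]]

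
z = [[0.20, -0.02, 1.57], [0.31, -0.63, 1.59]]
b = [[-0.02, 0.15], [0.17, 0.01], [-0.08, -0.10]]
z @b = [[-0.13, -0.13],[-0.24, -0.12]]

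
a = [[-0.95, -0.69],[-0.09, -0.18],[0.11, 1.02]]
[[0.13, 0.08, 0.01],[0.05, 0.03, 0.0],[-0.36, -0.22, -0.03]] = a @ [[0.13,0.08,0.01], [-0.37,-0.22,-0.03]]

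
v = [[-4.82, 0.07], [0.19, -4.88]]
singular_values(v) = [4.98, 4.72]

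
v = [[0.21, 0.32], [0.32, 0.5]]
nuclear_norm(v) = 0.71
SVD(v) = [[-0.54, -0.84], [-0.84, 0.54]] @ diag([0.7063189434118233, 0.0036810565881766006]) @ [[-0.54, -0.84], [-0.84, 0.54]]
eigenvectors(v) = [[-0.84, -0.54], [0.54, -0.84]]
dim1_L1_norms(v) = [0.53, 0.82]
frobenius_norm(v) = 0.71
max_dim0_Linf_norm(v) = 0.5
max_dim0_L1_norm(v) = 0.82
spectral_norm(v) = 0.71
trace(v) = 0.71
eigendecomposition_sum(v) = [[0.00, -0.00], [-0.0, 0.0]] + [[0.21, 0.32],[0.32, 0.5]]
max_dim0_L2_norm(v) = 0.59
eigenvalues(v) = [0.0, 0.71]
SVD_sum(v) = [[0.21, 0.32], [0.32, 0.5]] + [[0.0, -0.0], [-0.0, 0.0]]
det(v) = 0.00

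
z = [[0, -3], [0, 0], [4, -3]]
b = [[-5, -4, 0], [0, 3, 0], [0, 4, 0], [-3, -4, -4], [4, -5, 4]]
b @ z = [[0, 15], [0, 0], [0, 0], [-16, 21], [16, -24]]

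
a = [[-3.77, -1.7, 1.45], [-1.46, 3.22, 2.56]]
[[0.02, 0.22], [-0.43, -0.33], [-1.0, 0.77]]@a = [[-0.4, 0.67, 0.59], [2.1, -0.33, -1.47], [2.65, 4.18, 0.52]]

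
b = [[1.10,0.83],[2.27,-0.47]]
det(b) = -2.401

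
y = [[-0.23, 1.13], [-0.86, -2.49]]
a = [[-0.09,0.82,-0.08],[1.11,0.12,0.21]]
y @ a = [[1.27, -0.05, 0.26], [-2.69, -1.00, -0.45]]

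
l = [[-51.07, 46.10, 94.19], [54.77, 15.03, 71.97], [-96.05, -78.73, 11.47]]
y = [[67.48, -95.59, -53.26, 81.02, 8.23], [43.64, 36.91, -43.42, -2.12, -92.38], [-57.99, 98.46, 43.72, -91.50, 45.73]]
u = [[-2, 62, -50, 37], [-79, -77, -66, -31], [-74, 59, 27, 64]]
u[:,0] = [-2, -79, -74]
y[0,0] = 67.48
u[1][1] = -77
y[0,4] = 8.23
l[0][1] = 46.1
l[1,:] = [54.77, 15.03, 71.97]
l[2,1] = -78.73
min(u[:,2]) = -66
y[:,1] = [-95.59, 36.91, 98.46]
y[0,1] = -95.59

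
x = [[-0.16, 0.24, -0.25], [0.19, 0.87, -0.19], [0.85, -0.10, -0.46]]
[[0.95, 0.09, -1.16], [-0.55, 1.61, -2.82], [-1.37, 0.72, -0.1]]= x @[[-2.96, 1.26, 0.36],[-0.50, 1.66, -2.98],[-2.38, 0.41, 1.54]]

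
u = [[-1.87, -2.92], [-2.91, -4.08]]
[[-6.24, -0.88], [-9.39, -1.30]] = u @ [[2.26, 0.25], [0.69, 0.14]]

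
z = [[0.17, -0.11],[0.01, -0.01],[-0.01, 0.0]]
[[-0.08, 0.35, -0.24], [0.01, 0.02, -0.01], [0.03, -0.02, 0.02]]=z @ [[-2.89, 2.24, -2.33], [-3.71, 0.29, -1.41]]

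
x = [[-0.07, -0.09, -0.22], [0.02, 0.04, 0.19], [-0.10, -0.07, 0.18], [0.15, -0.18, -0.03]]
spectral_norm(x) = 0.35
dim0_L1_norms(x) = [0.34, 0.38, 0.62]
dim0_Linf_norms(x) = [0.15, 0.18, 0.22]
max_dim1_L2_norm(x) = 0.25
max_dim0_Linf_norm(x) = 0.22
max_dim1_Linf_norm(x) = 0.22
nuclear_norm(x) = 0.74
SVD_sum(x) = [[0.02,-0.06,-0.22], [-0.01,0.05,0.18], [-0.01,0.04,0.16], [0.01,-0.02,-0.08]] + [[-0.02, 0.03, -0.01], [0.02, -0.02, 0.01], [0.02, -0.02, 0.01], [0.14, -0.16, 0.06]] + [[-0.07, -0.05, 0.01], [0.01, 0.01, -0.0], [-0.11, -0.09, 0.02], [0.00, 0.0, -0.0]]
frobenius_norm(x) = 0.45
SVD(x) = [[0.65, 0.15, -0.51], [-0.55, -0.14, 0.11], [-0.46, -0.15, -0.85], [0.25, -0.97, 0.03]] @ diag([0.3516518981888129, 0.22640555791443487, 0.16637747998349503]) @ [[0.08,-0.27,-0.96], [-0.64,0.73,-0.25], [0.77,0.63,-0.11]]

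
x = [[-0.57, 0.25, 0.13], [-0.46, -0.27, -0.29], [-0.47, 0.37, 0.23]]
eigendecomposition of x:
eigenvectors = [[(0.13-0.38j),0.13+0.38j,0.12+0.00j], [(0.79+0j),0.79-0.00j,(0.65+0j)], [-0.13-0.44j,-0.13+0.44j,-0.75+0.00j]]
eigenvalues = [(-0.3+0.38j), (-0.3-0.38j), (-0.02+0j)]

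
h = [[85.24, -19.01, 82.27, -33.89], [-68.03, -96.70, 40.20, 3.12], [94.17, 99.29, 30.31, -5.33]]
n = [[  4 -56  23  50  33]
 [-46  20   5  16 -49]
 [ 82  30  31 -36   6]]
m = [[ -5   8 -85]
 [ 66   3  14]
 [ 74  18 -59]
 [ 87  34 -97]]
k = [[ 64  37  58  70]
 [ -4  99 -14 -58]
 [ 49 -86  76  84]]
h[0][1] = -19.01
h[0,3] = -33.89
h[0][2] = 82.27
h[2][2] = 30.31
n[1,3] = 16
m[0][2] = -85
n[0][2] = 23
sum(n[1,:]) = -54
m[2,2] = -59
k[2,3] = 84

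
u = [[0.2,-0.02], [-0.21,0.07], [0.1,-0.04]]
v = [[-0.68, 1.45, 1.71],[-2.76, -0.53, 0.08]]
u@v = [[-0.08, 0.3, 0.34], [-0.05, -0.34, -0.35], [0.04, 0.17, 0.17]]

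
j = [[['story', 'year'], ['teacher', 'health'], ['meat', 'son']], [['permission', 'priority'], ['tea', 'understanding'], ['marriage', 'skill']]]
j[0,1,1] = 'health'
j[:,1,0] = ['teacher', 'tea']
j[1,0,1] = 'priority'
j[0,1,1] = 'health'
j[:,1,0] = ['teacher', 'tea']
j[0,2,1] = 'son'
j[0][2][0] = 'meat'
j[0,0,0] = 'story'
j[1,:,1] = ['priority', 'understanding', 'skill']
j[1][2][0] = 'marriage'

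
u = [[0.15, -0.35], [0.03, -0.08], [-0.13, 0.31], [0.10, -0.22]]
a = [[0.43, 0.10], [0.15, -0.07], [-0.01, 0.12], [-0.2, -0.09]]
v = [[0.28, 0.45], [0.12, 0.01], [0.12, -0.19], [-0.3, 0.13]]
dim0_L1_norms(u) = [0.41, 0.96]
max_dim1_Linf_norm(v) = 0.45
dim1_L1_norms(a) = [0.53, 0.22, 0.13, 0.29]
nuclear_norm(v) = 0.94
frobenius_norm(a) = 0.53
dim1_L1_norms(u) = [0.5, 0.11, 0.44, 0.32]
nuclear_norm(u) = 0.58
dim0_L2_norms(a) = [0.5, 0.19]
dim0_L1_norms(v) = [0.82, 0.78]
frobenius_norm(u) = 0.57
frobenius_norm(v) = 0.67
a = u + v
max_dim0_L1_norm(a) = 0.79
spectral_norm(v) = 0.55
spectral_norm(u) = 0.57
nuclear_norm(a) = 0.67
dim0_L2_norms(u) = [0.22, 0.52]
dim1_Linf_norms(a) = [0.43, 0.15, 0.12, 0.2]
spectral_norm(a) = 0.51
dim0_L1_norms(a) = [0.79, 0.38]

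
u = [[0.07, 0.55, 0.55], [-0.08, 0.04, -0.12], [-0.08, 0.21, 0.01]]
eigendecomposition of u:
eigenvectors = [[0.90+0.00j, 0.90-0.00j, (-0.83+0j)], [-0.12+0.25j, -0.12-0.25j, -0.34+0.00j], [(0.11+0.31j), 0.11-0.31j, 0.44+0.00j]]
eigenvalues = [(0.06+0.34j), (0.06-0.34j), 0j]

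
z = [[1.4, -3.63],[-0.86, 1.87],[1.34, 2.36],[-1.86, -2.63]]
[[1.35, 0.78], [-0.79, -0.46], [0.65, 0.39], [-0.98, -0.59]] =z @ [[0.68,  0.4], [-0.11,  -0.06]]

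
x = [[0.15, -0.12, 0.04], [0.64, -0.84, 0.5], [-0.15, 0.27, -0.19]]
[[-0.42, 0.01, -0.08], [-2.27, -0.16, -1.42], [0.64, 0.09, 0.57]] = x @[[-1.39, 1.19, 0.86], [1.87, 1.74, 1.06], [0.39, 1.08, -2.15]]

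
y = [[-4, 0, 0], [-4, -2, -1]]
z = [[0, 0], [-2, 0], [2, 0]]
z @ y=[[0, 0, 0], [8, 0, 0], [-8, 0, 0]]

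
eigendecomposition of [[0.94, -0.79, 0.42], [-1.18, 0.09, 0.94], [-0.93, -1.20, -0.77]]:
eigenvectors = [[(-0.78+0j), 0.01+0.29j, (0.01-0.29j)],[0.62+0.00j, (0.06+0.56j), (0.06-0.56j)],[-0.01+0.00j, -0.77+0.00j, (-0.77-0j)]]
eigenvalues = [(1.57+0j), (-0.65+1.23j), (-0.65-1.23j)]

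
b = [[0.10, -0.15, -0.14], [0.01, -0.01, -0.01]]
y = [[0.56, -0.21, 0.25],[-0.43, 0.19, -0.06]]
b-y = [[-0.46, 0.06, -0.39], [0.44, -0.20, 0.05]]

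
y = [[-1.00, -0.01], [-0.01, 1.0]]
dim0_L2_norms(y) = [1.0, 1.0]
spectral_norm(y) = 1.00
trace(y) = 0.00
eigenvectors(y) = [[-1.0,0.0],  [-0.0,-1.00]]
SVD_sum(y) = [[-1.00, 0.00], [-0.01, 0.0]] + [[0.0,  -0.01], [0.00,  1.00]]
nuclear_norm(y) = 2.00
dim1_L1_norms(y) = [1.01, 1.01]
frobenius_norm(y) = 1.41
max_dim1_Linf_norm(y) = 1.0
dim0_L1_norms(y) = [1.01, 1.01]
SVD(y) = [[-1.00, -0.01], [-0.01, 1.0]] @ diag([1.0000499987500624, 1.0000499987500624]) @ [[1.00, 0.0], [0.00, 1.00]]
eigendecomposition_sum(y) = [[-1.00, -0.0], [-0.00, -0.00]] + [[0.00, -0.0],[-0.0, 1.00]]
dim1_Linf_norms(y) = [1.0, 1.0]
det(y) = -1.00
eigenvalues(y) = [-1.0, 1.0]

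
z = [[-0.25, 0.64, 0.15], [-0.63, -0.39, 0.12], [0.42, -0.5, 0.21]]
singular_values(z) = [0.94, 0.76, 0.27]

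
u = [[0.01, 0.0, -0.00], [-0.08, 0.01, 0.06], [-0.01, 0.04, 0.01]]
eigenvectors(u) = [[0.0, 0.0, 0.59], [0.77, 0.77, 0.15], [0.63, -0.63, 0.79]]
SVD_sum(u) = [[0.01, -0.00, -0.00], [-0.08, 0.02, 0.06], [-0.02, 0.00, 0.01]] + [[0.0, 0.0, -0.00], [-0.00, -0.01, 0.00], [0.01, 0.04, -0.0]] + [[0.0,-0.00,0.0], [0.00,-0.00,0.00], [-0.0,0.0,-0.0]]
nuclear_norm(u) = 0.15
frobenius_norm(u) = 0.11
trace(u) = 0.03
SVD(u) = [[-0.08, -0.05, -1.00], [0.98, 0.20, -0.08], [0.20, -0.98, 0.03]] @ diag([0.10264228905429035, 0.03780785187845218, 0.005926789521530955]) @ [[-0.79, 0.17, 0.59], [-0.17, -0.98, 0.06], [-0.59, 0.06, -0.81]]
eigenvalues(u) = [0.06, -0.04, 0.01]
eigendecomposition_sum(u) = [[0.00, 0.00, 0.00], [-0.06, 0.03, 0.04], [-0.05, 0.02, 0.03]] + [[-0.00, -0.00, -0.0], [-0.03, -0.02, 0.02], [0.02, 0.02, -0.02]] + [[0.01,  0.0,  0.00], [0.0,  0.00,  0.0], [0.01,  0.00,  0.0]]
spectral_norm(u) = 0.10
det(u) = -0.00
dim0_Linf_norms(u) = [0.08, 0.04, 0.06]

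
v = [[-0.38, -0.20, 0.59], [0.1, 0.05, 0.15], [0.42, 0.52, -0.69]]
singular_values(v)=[1.2, 0.21, 0.14]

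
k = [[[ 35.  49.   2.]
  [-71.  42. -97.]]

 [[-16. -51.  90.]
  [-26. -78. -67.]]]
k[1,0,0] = -16.0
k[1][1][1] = -78.0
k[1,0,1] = -51.0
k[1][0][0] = -16.0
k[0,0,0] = 35.0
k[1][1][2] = -67.0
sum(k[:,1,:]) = -297.0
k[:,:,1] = [[49.0, 42.0], [-51.0, -78.0]]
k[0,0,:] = [35.0, 49.0, 2.0]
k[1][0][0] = -16.0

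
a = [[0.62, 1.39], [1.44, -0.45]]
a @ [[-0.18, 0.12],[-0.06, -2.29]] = [[-0.19, -3.11],[-0.23, 1.2]]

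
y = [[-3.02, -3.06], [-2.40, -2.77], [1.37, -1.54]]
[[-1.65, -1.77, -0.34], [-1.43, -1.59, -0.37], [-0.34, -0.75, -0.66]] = y @ [[0.17,0.05,-0.17], [0.37,0.53,0.28]]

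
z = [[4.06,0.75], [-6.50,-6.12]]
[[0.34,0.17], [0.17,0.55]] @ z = [[0.28, -0.79],[-2.88, -3.24]]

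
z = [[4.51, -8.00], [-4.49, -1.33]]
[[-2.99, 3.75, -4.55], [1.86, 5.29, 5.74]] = z @ [[-0.45, -0.89, -1.24], [0.12, -0.97, -0.13]]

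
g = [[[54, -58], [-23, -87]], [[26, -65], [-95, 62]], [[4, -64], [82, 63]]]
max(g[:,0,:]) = 54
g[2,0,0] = 4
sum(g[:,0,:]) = -103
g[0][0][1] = -58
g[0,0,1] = -58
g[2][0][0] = 4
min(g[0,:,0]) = -23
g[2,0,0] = 4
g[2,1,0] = 82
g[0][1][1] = -87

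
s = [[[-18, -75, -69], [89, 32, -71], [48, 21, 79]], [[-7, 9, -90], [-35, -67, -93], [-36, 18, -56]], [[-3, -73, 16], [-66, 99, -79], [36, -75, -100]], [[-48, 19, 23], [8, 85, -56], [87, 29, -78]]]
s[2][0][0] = -3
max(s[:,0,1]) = 19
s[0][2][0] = 48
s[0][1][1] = 32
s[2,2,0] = 36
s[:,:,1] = [[-75, 32, 21], [9, -67, 18], [-73, 99, -75], [19, 85, 29]]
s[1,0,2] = -90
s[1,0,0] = -7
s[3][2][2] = -78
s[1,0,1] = 9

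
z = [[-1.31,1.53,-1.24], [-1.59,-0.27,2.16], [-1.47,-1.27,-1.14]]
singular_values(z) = [2.8, 2.53, 1.93]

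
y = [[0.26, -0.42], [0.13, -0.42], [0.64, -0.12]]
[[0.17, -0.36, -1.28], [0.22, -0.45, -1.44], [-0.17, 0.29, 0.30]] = y@[[-0.38, 0.70, 1.17], [-0.64, 1.28, 3.78]]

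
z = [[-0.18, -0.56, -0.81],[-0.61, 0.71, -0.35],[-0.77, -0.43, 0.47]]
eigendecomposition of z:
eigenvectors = [[-0.77+0.00j, (-0.23-0.39j), -0.23+0.39j], [(-0.38+0j), 0.66+0.00j, (0.66-0j)], [-0.51+0.00j, -0.15+0.58j, (-0.15-0.58j)]]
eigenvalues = [(-1+0j), (1+0.05j), (1-0.05j)]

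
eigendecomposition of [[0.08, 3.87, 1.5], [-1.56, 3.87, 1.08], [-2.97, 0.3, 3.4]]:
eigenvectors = [[0.18-0.60j, (0.18+0.6j), (0.44+0j)], [0.24-0.30j, (0.24+0.3j), -0.14+0.00j], [(0.68+0j), 0.68-0.00j, (0.89+0j)]]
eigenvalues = [(2.73+2.48j), (2.73-2.48j), (1.89+0j)]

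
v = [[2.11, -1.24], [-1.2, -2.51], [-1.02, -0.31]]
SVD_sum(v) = [[-0.06, -0.11], [-1.28, -2.47], [-0.34, -0.66]] + [[2.17,  -1.13], [0.08,  -0.04], [-0.68,  0.35]]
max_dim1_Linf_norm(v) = 2.51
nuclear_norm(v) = 5.44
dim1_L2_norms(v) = [2.45, 2.78, 1.07]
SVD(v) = [[-0.04, 0.95], [-0.96, 0.04], [-0.26, -0.30]] @ diag([2.8815595441305772, 2.5618186106026273]) @ [[0.46,0.89], [0.89,-0.46]]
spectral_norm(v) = 2.88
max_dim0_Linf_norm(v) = 2.51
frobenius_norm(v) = 3.86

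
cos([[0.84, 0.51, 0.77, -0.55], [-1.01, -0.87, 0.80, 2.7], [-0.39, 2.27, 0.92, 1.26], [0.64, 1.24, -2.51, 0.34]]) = [[0.99, -0.31, -2.09, 0.32], [0.19, -1.42, 2.36, -2.13], [1.42, -2.23, -0.38, -4.0], [-0.25, 1.59, 2.51, -0.00]]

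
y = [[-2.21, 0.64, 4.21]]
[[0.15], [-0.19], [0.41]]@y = [[-0.33, 0.10, 0.63], [0.42, -0.12, -0.8], [-0.91, 0.26, 1.73]]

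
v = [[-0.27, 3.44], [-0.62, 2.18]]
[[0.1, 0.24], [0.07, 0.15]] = v@[[-0.00, -0.00], [0.03, 0.07]]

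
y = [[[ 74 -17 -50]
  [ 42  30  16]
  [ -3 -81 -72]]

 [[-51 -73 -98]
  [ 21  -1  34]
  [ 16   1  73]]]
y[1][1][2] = 34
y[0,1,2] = 16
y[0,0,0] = 74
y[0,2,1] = -81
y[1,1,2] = 34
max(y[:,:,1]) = 30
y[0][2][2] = -72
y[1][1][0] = 21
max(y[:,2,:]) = 73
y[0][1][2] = 16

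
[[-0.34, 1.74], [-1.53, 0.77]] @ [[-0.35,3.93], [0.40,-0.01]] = [[0.82, -1.35], [0.84, -6.02]]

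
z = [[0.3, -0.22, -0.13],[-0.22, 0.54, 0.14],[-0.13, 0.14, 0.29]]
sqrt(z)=[[0.51, -0.17, -0.11], [-0.17, 0.71, 0.1], [-0.11, 0.10, 0.52]]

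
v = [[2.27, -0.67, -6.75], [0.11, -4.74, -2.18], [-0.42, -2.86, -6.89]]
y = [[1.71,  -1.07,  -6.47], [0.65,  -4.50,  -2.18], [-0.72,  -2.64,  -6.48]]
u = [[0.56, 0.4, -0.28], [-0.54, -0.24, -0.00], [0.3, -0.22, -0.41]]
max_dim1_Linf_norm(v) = 6.89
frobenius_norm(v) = 11.59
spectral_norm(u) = 0.97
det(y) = 65.90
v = u + y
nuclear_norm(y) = 15.63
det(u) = -0.09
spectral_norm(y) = 10.22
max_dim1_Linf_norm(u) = 0.56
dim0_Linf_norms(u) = [0.56, 0.4, 0.41]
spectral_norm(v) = 10.67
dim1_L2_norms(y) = [6.78, 5.04, 7.03]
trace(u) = -0.09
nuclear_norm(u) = 1.64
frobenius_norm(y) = 10.99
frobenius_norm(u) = 1.10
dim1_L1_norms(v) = [9.69, 7.03, 10.17]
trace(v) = -9.36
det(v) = 74.42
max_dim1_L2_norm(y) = 7.03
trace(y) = -9.27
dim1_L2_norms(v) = [7.15, 5.22, 7.47]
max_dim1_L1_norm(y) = 9.84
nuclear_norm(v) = 16.53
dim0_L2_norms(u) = [0.83, 0.52, 0.5]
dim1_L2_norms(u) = [0.74, 0.59, 0.55]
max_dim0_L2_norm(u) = 0.83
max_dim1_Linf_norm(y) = 6.48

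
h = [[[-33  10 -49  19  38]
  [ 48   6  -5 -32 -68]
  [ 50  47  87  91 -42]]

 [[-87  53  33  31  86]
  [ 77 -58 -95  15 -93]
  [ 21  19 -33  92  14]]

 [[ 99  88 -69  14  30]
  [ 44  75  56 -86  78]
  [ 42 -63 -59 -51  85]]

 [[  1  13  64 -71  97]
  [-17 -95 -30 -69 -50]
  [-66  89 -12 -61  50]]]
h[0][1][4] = -68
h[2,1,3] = -86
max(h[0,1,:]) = 48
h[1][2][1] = 19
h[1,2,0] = 21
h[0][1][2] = -5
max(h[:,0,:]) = 99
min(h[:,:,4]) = -93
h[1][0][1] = 53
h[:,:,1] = [[10, 6, 47], [53, -58, 19], [88, 75, -63], [13, -95, 89]]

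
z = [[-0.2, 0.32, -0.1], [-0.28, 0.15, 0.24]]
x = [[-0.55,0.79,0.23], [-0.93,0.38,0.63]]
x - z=[[-0.35,  0.47,  0.33], [-0.65,  0.23,  0.39]]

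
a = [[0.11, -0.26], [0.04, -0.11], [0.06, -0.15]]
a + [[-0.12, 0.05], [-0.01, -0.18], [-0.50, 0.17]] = [[-0.01, -0.21], [0.03, -0.29], [-0.44, 0.02]]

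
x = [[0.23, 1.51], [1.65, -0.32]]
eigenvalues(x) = [1.56, -1.65]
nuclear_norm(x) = 3.21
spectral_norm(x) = 1.69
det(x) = -2.57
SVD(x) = [[0.20, -0.98], [-0.98, -0.2]] @ diag([1.6869699948584582, 1.520536825087526]) @ [[-0.93, 0.36],  [-0.36, -0.93]]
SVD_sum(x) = [[-0.31, 0.12], [1.54, -0.60]] + [[0.54, 1.39], [0.11, 0.28]]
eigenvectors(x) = [[0.75, -0.63],[0.66, 0.78]]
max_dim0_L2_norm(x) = 1.67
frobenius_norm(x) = 2.27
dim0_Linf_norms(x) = [1.65, 1.51]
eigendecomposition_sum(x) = [[0.91, 0.73], [0.80, 0.64]] + [[-0.68,0.78], [0.85,-0.96]]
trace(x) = -0.09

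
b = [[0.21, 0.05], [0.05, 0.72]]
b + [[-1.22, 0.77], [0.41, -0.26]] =[[-1.01, 0.82],[0.46, 0.46]]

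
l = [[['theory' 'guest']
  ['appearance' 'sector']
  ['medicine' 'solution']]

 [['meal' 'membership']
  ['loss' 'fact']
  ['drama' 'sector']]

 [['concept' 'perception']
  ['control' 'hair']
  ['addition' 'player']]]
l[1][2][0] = 'drama'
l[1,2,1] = 'sector'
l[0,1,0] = 'appearance'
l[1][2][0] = 'drama'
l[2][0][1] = 'perception'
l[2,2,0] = 'addition'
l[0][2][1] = 'solution'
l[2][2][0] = 'addition'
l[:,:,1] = [['guest', 'sector', 'solution'], ['membership', 'fact', 'sector'], ['perception', 'hair', 'player']]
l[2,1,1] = 'hair'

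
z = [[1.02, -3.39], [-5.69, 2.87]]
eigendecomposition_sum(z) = [[-1.53, -0.96],[-1.61, -1.01]] + [[2.55, -2.43], [-4.08, 3.88]]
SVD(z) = [[-0.41, 0.91], [0.91, 0.41]] @ diag([6.892814563239999, 2.3737327981023064]) @ [[-0.81, 0.58], [-0.58, -0.81]]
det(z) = -16.36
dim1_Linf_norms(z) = [3.39, 5.69]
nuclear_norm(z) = 9.27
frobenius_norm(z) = 7.29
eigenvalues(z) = [-2.54, 6.43]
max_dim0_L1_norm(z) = 6.71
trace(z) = 3.89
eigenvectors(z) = [[-0.69, 0.53],[-0.72, -0.85]]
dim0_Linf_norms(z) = [5.69, 3.39]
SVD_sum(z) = [[2.28, -1.62], [-5.13, 3.65]] + [[-1.26, -1.77],[-0.56, -0.78]]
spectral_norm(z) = 6.89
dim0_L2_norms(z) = [5.78, 4.44]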